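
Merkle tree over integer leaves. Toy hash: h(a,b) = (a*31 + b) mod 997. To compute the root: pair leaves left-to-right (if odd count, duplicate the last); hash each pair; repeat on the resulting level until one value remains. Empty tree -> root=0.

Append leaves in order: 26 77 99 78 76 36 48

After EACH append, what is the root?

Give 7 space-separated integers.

After append 26 (leaves=[26]):
  L0: [26]
  root=26
After append 77 (leaves=[26, 77]):
  L0: [26, 77]
  L1: h(26,77)=(26*31+77)%997=883 -> [883]
  root=883
After append 99 (leaves=[26, 77, 99]):
  L0: [26, 77, 99]
  L1: h(26,77)=(26*31+77)%997=883 h(99,99)=(99*31+99)%997=177 -> [883, 177]
  L2: h(883,177)=(883*31+177)%997=631 -> [631]
  root=631
After append 78 (leaves=[26, 77, 99, 78]):
  L0: [26, 77, 99, 78]
  L1: h(26,77)=(26*31+77)%997=883 h(99,78)=(99*31+78)%997=156 -> [883, 156]
  L2: h(883,156)=(883*31+156)%997=610 -> [610]
  root=610
After append 76 (leaves=[26, 77, 99, 78, 76]):
  L0: [26, 77, 99, 78, 76]
  L1: h(26,77)=(26*31+77)%997=883 h(99,78)=(99*31+78)%997=156 h(76,76)=(76*31+76)%997=438 -> [883, 156, 438]
  L2: h(883,156)=(883*31+156)%997=610 h(438,438)=(438*31+438)%997=58 -> [610, 58]
  L3: h(610,58)=(610*31+58)%997=25 -> [25]
  root=25
After append 36 (leaves=[26, 77, 99, 78, 76, 36]):
  L0: [26, 77, 99, 78, 76, 36]
  L1: h(26,77)=(26*31+77)%997=883 h(99,78)=(99*31+78)%997=156 h(76,36)=(76*31+36)%997=398 -> [883, 156, 398]
  L2: h(883,156)=(883*31+156)%997=610 h(398,398)=(398*31+398)%997=772 -> [610, 772]
  L3: h(610,772)=(610*31+772)%997=739 -> [739]
  root=739
After append 48 (leaves=[26, 77, 99, 78, 76, 36, 48]):
  L0: [26, 77, 99, 78, 76, 36, 48]
  L1: h(26,77)=(26*31+77)%997=883 h(99,78)=(99*31+78)%997=156 h(76,36)=(76*31+36)%997=398 h(48,48)=(48*31+48)%997=539 -> [883, 156, 398, 539]
  L2: h(883,156)=(883*31+156)%997=610 h(398,539)=(398*31+539)%997=913 -> [610, 913]
  L3: h(610,913)=(610*31+913)%997=880 -> [880]
  root=880

Answer: 26 883 631 610 25 739 880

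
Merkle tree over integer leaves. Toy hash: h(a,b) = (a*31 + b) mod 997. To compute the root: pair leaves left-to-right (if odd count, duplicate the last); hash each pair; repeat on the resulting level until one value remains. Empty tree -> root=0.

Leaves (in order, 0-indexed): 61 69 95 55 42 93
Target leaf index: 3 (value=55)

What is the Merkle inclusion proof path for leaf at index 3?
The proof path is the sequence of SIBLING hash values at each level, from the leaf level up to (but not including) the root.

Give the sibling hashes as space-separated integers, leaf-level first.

L0 (leaves): [61, 69, 95, 55, 42, 93], target index=3
L1: h(61,69)=(61*31+69)%997=963 [pair 0] h(95,55)=(95*31+55)%997=9 [pair 1] h(42,93)=(42*31+93)%997=398 [pair 2] -> [963, 9, 398]
  Sibling for proof at L0: 95
L2: h(963,9)=(963*31+9)%997=949 [pair 0] h(398,398)=(398*31+398)%997=772 [pair 1] -> [949, 772]
  Sibling for proof at L1: 963
L3: h(949,772)=(949*31+772)%997=281 [pair 0] -> [281]
  Sibling for proof at L2: 772
Root: 281
Proof path (sibling hashes from leaf to root): [95, 963, 772]

Answer: 95 963 772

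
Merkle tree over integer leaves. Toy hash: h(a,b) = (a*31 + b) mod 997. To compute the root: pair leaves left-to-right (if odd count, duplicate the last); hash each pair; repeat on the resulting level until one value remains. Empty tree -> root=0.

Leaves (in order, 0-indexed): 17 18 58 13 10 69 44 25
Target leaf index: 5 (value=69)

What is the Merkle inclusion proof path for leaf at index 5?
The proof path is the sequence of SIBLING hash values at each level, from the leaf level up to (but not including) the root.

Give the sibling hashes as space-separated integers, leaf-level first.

Answer: 10 392 760

Derivation:
L0 (leaves): [17, 18, 58, 13, 10, 69, 44, 25], target index=5
L1: h(17,18)=(17*31+18)%997=545 [pair 0] h(58,13)=(58*31+13)%997=814 [pair 1] h(10,69)=(10*31+69)%997=379 [pair 2] h(44,25)=(44*31+25)%997=392 [pair 3] -> [545, 814, 379, 392]
  Sibling for proof at L0: 10
L2: h(545,814)=(545*31+814)%997=760 [pair 0] h(379,392)=(379*31+392)%997=177 [pair 1] -> [760, 177]
  Sibling for proof at L1: 392
L3: h(760,177)=(760*31+177)%997=806 [pair 0] -> [806]
  Sibling for proof at L2: 760
Root: 806
Proof path (sibling hashes from leaf to root): [10, 392, 760]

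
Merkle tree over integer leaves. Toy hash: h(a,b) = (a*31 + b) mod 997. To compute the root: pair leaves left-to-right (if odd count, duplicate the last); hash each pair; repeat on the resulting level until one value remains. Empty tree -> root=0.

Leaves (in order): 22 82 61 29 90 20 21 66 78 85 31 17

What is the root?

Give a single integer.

Answer: 149

Derivation:
L0: [22, 82, 61, 29, 90, 20, 21, 66, 78, 85, 31, 17]
L1: h(22,82)=(22*31+82)%997=764 h(61,29)=(61*31+29)%997=923 h(90,20)=(90*31+20)%997=816 h(21,66)=(21*31+66)%997=717 h(78,85)=(78*31+85)%997=509 h(31,17)=(31*31+17)%997=978 -> [764, 923, 816, 717, 509, 978]
L2: h(764,923)=(764*31+923)%997=679 h(816,717)=(816*31+717)%997=91 h(509,978)=(509*31+978)%997=805 -> [679, 91, 805]
L3: h(679,91)=(679*31+91)%997=203 h(805,805)=(805*31+805)%997=835 -> [203, 835]
L4: h(203,835)=(203*31+835)%997=149 -> [149]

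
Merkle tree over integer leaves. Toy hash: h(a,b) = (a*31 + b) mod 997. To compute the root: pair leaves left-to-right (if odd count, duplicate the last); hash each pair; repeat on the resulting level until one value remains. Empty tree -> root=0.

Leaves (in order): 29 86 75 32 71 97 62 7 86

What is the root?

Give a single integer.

L0: [29, 86, 75, 32, 71, 97, 62, 7, 86]
L1: h(29,86)=(29*31+86)%997=985 h(75,32)=(75*31+32)%997=363 h(71,97)=(71*31+97)%997=304 h(62,7)=(62*31+7)%997=932 h(86,86)=(86*31+86)%997=758 -> [985, 363, 304, 932, 758]
L2: h(985,363)=(985*31+363)%997=988 h(304,932)=(304*31+932)%997=386 h(758,758)=(758*31+758)%997=328 -> [988, 386, 328]
L3: h(988,386)=(988*31+386)%997=107 h(328,328)=(328*31+328)%997=526 -> [107, 526]
L4: h(107,526)=(107*31+526)%997=852 -> [852]

Answer: 852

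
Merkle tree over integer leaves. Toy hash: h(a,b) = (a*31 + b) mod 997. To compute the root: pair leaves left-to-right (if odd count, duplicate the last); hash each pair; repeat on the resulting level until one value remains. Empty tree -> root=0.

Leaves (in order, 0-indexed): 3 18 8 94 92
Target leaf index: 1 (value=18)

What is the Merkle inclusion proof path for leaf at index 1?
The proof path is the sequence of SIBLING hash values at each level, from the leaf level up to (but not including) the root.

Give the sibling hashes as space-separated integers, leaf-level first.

Answer: 3 342 490

Derivation:
L0 (leaves): [3, 18, 8, 94, 92], target index=1
L1: h(3,18)=(3*31+18)%997=111 [pair 0] h(8,94)=(8*31+94)%997=342 [pair 1] h(92,92)=(92*31+92)%997=950 [pair 2] -> [111, 342, 950]
  Sibling for proof at L0: 3
L2: h(111,342)=(111*31+342)%997=792 [pair 0] h(950,950)=(950*31+950)%997=490 [pair 1] -> [792, 490]
  Sibling for proof at L1: 342
L3: h(792,490)=(792*31+490)%997=117 [pair 0] -> [117]
  Sibling for proof at L2: 490
Root: 117
Proof path (sibling hashes from leaf to root): [3, 342, 490]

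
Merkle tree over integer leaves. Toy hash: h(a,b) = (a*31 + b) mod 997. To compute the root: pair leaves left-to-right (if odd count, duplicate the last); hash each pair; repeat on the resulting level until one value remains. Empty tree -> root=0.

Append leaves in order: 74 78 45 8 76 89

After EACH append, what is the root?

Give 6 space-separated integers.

After append 74 (leaves=[74]):
  L0: [74]
  root=74
After append 78 (leaves=[74, 78]):
  L0: [74, 78]
  L1: h(74,78)=(74*31+78)%997=378 -> [378]
  root=378
After append 45 (leaves=[74, 78, 45]):
  L0: [74, 78, 45]
  L1: h(74,78)=(74*31+78)%997=378 h(45,45)=(45*31+45)%997=443 -> [378, 443]
  L2: h(378,443)=(378*31+443)%997=197 -> [197]
  root=197
After append 8 (leaves=[74, 78, 45, 8]):
  L0: [74, 78, 45, 8]
  L1: h(74,78)=(74*31+78)%997=378 h(45,8)=(45*31+8)%997=406 -> [378, 406]
  L2: h(378,406)=(378*31+406)%997=160 -> [160]
  root=160
After append 76 (leaves=[74, 78, 45, 8, 76]):
  L0: [74, 78, 45, 8, 76]
  L1: h(74,78)=(74*31+78)%997=378 h(45,8)=(45*31+8)%997=406 h(76,76)=(76*31+76)%997=438 -> [378, 406, 438]
  L2: h(378,406)=(378*31+406)%997=160 h(438,438)=(438*31+438)%997=58 -> [160, 58]
  L3: h(160,58)=(160*31+58)%997=33 -> [33]
  root=33
After append 89 (leaves=[74, 78, 45, 8, 76, 89]):
  L0: [74, 78, 45, 8, 76, 89]
  L1: h(74,78)=(74*31+78)%997=378 h(45,8)=(45*31+8)%997=406 h(76,89)=(76*31+89)%997=451 -> [378, 406, 451]
  L2: h(378,406)=(378*31+406)%997=160 h(451,451)=(451*31+451)%997=474 -> [160, 474]
  L3: h(160,474)=(160*31+474)%997=449 -> [449]
  root=449

Answer: 74 378 197 160 33 449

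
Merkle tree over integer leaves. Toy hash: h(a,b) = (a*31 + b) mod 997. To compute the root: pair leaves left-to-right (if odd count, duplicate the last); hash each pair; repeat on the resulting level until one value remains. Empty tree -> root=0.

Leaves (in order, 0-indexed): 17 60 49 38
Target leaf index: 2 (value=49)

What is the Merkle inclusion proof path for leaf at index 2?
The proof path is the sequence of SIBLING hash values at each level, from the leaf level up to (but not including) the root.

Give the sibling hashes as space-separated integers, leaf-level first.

Answer: 38 587

Derivation:
L0 (leaves): [17, 60, 49, 38], target index=2
L1: h(17,60)=(17*31+60)%997=587 [pair 0] h(49,38)=(49*31+38)%997=560 [pair 1] -> [587, 560]
  Sibling for proof at L0: 38
L2: h(587,560)=(587*31+560)%997=811 [pair 0] -> [811]
  Sibling for proof at L1: 587
Root: 811
Proof path (sibling hashes from leaf to root): [38, 587]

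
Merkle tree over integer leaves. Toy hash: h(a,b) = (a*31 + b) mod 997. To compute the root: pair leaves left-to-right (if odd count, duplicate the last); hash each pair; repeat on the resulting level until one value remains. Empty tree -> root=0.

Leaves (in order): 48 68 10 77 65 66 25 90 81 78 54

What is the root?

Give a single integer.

L0: [48, 68, 10, 77, 65, 66, 25, 90, 81, 78, 54]
L1: h(48,68)=(48*31+68)%997=559 h(10,77)=(10*31+77)%997=387 h(65,66)=(65*31+66)%997=87 h(25,90)=(25*31+90)%997=865 h(81,78)=(81*31+78)%997=595 h(54,54)=(54*31+54)%997=731 -> [559, 387, 87, 865, 595, 731]
L2: h(559,387)=(559*31+387)%997=767 h(87,865)=(87*31+865)%997=571 h(595,731)=(595*31+731)%997=233 -> [767, 571, 233]
L3: h(767,571)=(767*31+571)%997=420 h(233,233)=(233*31+233)%997=477 -> [420, 477]
L4: h(420,477)=(420*31+477)%997=536 -> [536]

Answer: 536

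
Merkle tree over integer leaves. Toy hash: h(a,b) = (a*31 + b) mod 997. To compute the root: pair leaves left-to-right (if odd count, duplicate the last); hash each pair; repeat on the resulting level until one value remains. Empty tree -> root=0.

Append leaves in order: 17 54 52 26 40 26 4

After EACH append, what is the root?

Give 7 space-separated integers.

After append 17 (leaves=[17]):
  L0: [17]
  root=17
After append 54 (leaves=[17, 54]):
  L0: [17, 54]
  L1: h(17,54)=(17*31+54)%997=581 -> [581]
  root=581
After append 52 (leaves=[17, 54, 52]):
  L0: [17, 54, 52]
  L1: h(17,54)=(17*31+54)%997=581 h(52,52)=(52*31+52)%997=667 -> [581, 667]
  L2: h(581,667)=(581*31+667)%997=732 -> [732]
  root=732
After append 26 (leaves=[17, 54, 52, 26]):
  L0: [17, 54, 52, 26]
  L1: h(17,54)=(17*31+54)%997=581 h(52,26)=(52*31+26)%997=641 -> [581, 641]
  L2: h(581,641)=(581*31+641)%997=706 -> [706]
  root=706
After append 40 (leaves=[17, 54, 52, 26, 40]):
  L0: [17, 54, 52, 26, 40]
  L1: h(17,54)=(17*31+54)%997=581 h(52,26)=(52*31+26)%997=641 h(40,40)=(40*31+40)%997=283 -> [581, 641, 283]
  L2: h(581,641)=(581*31+641)%997=706 h(283,283)=(283*31+283)%997=83 -> [706, 83]
  L3: h(706,83)=(706*31+83)%997=35 -> [35]
  root=35
After append 26 (leaves=[17, 54, 52, 26, 40, 26]):
  L0: [17, 54, 52, 26, 40, 26]
  L1: h(17,54)=(17*31+54)%997=581 h(52,26)=(52*31+26)%997=641 h(40,26)=(40*31+26)%997=269 -> [581, 641, 269]
  L2: h(581,641)=(581*31+641)%997=706 h(269,269)=(269*31+269)%997=632 -> [706, 632]
  L3: h(706,632)=(706*31+632)%997=584 -> [584]
  root=584
After append 4 (leaves=[17, 54, 52, 26, 40, 26, 4]):
  L0: [17, 54, 52, 26, 40, 26, 4]
  L1: h(17,54)=(17*31+54)%997=581 h(52,26)=(52*31+26)%997=641 h(40,26)=(40*31+26)%997=269 h(4,4)=(4*31+4)%997=128 -> [581, 641, 269, 128]
  L2: h(581,641)=(581*31+641)%997=706 h(269,128)=(269*31+128)%997=491 -> [706, 491]
  L3: h(706,491)=(706*31+491)%997=443 -> [443]
  root=443

Answer: 17 581 732 706 35 584 443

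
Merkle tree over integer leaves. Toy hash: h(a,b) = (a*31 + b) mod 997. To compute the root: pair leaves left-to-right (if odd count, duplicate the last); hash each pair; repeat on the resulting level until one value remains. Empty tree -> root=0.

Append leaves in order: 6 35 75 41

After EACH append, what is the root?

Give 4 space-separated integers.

Answer: 6 221 278 244

Derivation:
After append 6 (leaves=[6]):
  L0: [6]
  root=6
After append 35 (leaves=[6, 35]):
  L0: [6, 35]
  L1: h(6,35)=(6*31+35)%997=221 -> [221]
  root=221
After append 75 (leaves=[6, 35, 75]):
  L0: [6, 35, 75]
  L1: h(6,35)=(6*31+35)%997=221 h(75,75)=(75*31+75)%997=406 -> [221, 406]
  L2: h(221,406)=(221*31+406)%997=278 -> [278]
  root=278
After append 41 (leaves=[6, 35, 75, 41]):
  L0: [6, 35, 75, 41]
  L1: h(6,35)=(6*31+35)%997=221 h(75,41)=(75*31+41)%997=372 -> [221, 372]
  L2: h(221,372)=(221*31+372)%997=244 -> [244]
  root=244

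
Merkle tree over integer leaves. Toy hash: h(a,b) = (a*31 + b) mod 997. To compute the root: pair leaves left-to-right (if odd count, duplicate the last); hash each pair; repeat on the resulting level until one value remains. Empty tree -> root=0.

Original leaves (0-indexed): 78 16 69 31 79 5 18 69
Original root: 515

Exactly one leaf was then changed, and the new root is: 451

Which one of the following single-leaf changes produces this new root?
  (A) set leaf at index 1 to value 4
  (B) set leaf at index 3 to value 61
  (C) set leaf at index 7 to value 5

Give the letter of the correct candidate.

Answer: C

Derivation:
Original leaves: [78, 16, 69, 31, 79, 5, 18, 69]
Target new root: 451
Try each candidate change and compute the resulting root:
Candidate A: set leaf[1] = 4 -> leaves = [78, 4, 69, 31, 79, 5, 18, 69]
  L0: [78, 4, 69, 31, 79, 5, 18, 69]
  L1: h(78,4)=(78*31+4)%997=428 h(69,31)=(69*31+31)%997=176 h(79,5)=(79*31+5)%997=460 h(18,69)=(18*31+69)%997=627 -> [428, 176, 460, 627]
  L2: h(428,176)=(428*31+176)%997=483 h(460,627)=(460*31+627)%997=929 -> [483, 929]
  L3: h(483,929)=(483*31+929)%997=947 -> [947]
  root = 947 != target 451
Candidate B: set leaf[3] = 61 -> leaves = [78, 16, 69, 61, 79, 5, 18, 69]
  L0: [78, 16, 69, 61, 79, 5, 18, 69]
  L1: h(78,16)=(78*31+16)%997=440 h(69,61)=(69*31+61)%997=206 h(79,5)=(79*31+5)%997=460 h(18,69)=(18*31+69)%997=627 -> [440, 206, 460, 627]
  L2: h(440,206)=(440*31+206)%997=885 h(460,627)=(460*31+627)%997=929 -> [885, 929]
  L3: h(885,929)=(885*31+929)%997=448 -> [448]
  root = 448 != target 451
Candidate C: set leaf[7] = 5 -> leaves = [78, 16, 69, 31, 79, 5, 18, 5]
  L0: [78, 16, 69, 31, 79, 5, 18, 5]
  L1: h(78,16)=(78*31+16)%997=440 h(69,31)=(69*31+31)%997=176 h(79,5)=(79*31+5)%997=460 h(18,5)=(18*31+5)%997=563 -> [440, 176, 460, 563]
  L2: h(440,176)=(440*31+176)%997=855 h(460,563)=(460*31+563)%997=865 -> [855, 865]
  L3: h(855,865)=(855*31+865)%997=451 -> [451]
  root = 451 == target 451  ** MATCH **
Candidate C produces the target root.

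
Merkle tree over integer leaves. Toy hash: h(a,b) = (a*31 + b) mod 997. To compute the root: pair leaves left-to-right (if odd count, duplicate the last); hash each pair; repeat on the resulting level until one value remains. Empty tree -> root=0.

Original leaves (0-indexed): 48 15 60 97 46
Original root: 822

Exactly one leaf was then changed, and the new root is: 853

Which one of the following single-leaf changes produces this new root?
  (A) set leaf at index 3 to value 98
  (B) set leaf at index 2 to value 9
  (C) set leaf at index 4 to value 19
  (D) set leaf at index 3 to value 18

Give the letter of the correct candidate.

Answer: A

Derivation:
Original leaves: [48, 15, 60, 97, 46]
Target new root: 853
Try each candidate change and compute the resulting root:
Candidate A: set leaf[3] = 98 -> leaves = [48, 15, 60, 98, 46]
  L0: [48, 15, 60, 98, 46]
  L1: h(48,15)=(48*31+15)%997=506 h(60,98)=(60*31+98)%997=961 h(46,46)=(46*31+46)%997=475 -> [506, 961, 475]
  L2: h(506,961)=(506*31+961)%997=695 h(475,475)=(475*31+475)%997=245 -> [695, 245]
  L3: h(695,245)=(695*31+245)%997=853 -> [853]
  root = 853 == target 853  ** MATCH **
Candidate B: set leaf[2] = 9 -> leaves = [48, 15, 9, 97, 46]
  L0: [48, 15, 9, 97, 46]
  L1: h(48,15)=(48*31+15)%997=506 h(9,97)=(9*31+97)%997=376 h(46,46)=(46*31+46)%997=475 -> [506, 376, 475]
  L2: h(506,376)=(506*31+376)%997=110 h(475,475)=(475*31+475)%997=245 -> [110, 245]
  L3: h(110,245)=(110*31+245)%997=664 -> [664]
  root = 664 != target 853
Candidate C: set leaf[4] = 19 -> leaves = [48, 15, 60, 97, 19]
  L0: [48, 15, 60, 97, 19]
  L1: h(48,15)=(48*31+15)%997=506 h(60,97)=(60*31+97)%997=960 h(19,19)=(19*31+19)%997=608 -> [506, 960, 608]
  L2: h(506,960)=(506*31+960)%997=694 h(608,608)=(608*31+608)%997=513 -> [694, 513]
  L3: h(694,513)=(694*31+513)%997=93 -> [93]
  root = 93 != target 853
Candidate D: set leaf[3] = 18 -> leaves = [48, 15, 60, 18, 46]
  L0: [48, 15, 60, 18, 46]
  L1: h(48,15)=(48*31+15)%997=506 h(60,18)=(60*31+18)%997=881 h(46,46)=(46*31+46)%997=475 -> [506, 881, 475]
  L2: h(506,881)=(506*31+881)%997=615 h(475,475)=(475*31+475)%997=245 -> [615, 245]
  L3: h(615,245)=(615*31+245)%997=367 -> [367]
  root = 367 != target 853
Candidate A produces the target root.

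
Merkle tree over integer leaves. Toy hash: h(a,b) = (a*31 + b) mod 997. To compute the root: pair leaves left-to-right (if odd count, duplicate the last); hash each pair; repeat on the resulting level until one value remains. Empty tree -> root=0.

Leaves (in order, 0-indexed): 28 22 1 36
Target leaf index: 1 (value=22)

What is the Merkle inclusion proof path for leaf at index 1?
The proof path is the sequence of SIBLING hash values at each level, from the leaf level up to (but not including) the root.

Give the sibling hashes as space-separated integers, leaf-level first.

L0 (leaves): [28, 22, 1, 36], target index=1
L1: h(28,22)=(28*31+22)%997=890 [pair 0] h(1,36)=(1*31+36)%997=67 [pair 1] -> [890, 67]
  Sibling for proof at L0: 28
L2: h(890,67)=(890*31+67)%997=738 [pair 0] -> [738]
  Sibling for proof at L1: 67
Root: 738
Proof path (sibling hashes from leaf to root): [28, 67]

Answer: 28 67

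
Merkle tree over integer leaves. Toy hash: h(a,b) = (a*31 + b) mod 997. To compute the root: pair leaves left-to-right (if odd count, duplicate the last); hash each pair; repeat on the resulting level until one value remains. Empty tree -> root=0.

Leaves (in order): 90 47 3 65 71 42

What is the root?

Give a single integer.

L0: [90, 47, 3, 65, 71, 42]
L1: h(90,47)=(90*31+47)%997=843 h(3,65)=(3*31+65)%997=158 h(71,42)=(71*31+42)%997=249 -> [843, 158, 249]
L2: h(843,158)=(843*31+158)%997=369 h(249,249)=(249*31+249)%997=989 -> [369, 989]
L3: h(369,989)=(369*31+989)%997=464 -> [464]

Answer: 464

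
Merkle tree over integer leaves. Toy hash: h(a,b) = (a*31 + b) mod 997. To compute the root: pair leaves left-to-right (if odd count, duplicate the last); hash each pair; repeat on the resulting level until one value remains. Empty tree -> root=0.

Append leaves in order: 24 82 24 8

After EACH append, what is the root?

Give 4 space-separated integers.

Answer: 24 826 452 436

Derivation:
After append 24 (leaves=[24]):
  L0: [24]
  root=24
After append 82 (leaves=[24, 82]):
  L0: [24, 82]
  L1: h(24,82)=(24*31+82)%997=826 -> [826]
  root=826
After append 24 (leaves=[24, 82, 24]):
  L0: [24, 82, 24]
  L1: h(24,82)=(24*31+82)%997=826 h(24,24)=(24*31+24)%997=768 -> [826, 768]
  L2: h(826,768)=(826*31+768)%997=452 -> [452]
  root=452
After append 8 (leaves=[24, 82, 24, 8]):
  L0: [24, 82, 24, 8]
  L1: h(24,82)=(24*31+82)%997=826 h(24,8)=(24*31+8)%997=752 -> [826, 752]
  L2: h(826,752)=(826*31+752)%997=436 -> [436]
  root=436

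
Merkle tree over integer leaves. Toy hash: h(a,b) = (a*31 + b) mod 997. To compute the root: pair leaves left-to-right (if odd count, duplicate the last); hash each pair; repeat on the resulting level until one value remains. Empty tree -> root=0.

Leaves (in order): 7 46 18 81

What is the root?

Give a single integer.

Answer: 816

Derivation:
L0: [7, 46, 18, 81]
L1: h(7,46)=(7*31+46)%997=263 h(18,81)=(18*31+81)%997=639 -> [263, 639]
L2: h(263,639)=(263*31+639)%997=816 -> [816]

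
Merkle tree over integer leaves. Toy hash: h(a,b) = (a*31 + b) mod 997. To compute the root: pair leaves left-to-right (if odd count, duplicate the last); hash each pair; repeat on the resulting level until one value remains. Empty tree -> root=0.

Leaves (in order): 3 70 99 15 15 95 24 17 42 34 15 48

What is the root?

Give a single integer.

Answer: 392

Derivation:
L0: [3, 70, 99, 15, 15, 95, 24, 17, 42, 34, 15, 48]
L1: h(3,70)=(3*31+70)%997=163 h(99,15)=(99*31+15)%997=93 h(15,95)=(15*31+95)%997=560 h(24,17)=(24*31+17)%997=761 h(42,34)=(42*31+34)%997=339 h(15,48)=(15*31+48)%997=513 -> [163, 93, 560, 761, 339, 513]
L2: h(163,93)=(163*31+93)%997=161 h(560,761)=(560*31+761)%997=175 h(339,513)=(339*31+513)%997=55 -> [161, 175, 55]
L3: h(161,175)=(161*31+175)%997=181 h(55,55)=(55*31+55)%997=763 -> [181, 763]
L4: h(181,763)=(181*31+763)%997=392 -> [392]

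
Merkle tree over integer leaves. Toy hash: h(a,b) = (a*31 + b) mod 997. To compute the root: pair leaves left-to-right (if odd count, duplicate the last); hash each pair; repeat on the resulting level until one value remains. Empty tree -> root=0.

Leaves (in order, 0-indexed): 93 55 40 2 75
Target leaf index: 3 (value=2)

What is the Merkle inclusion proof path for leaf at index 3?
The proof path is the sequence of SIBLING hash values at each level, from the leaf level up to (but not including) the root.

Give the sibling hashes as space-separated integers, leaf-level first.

L0 (leaves): [93, 55, 40, 2, 75], target index=3
L1: h(93,55)=(93*31+55)%997=944 [pair 0] h(40,2)=(40*31+2)%997=245 [pair 1] h(75,75)=(75*31+75)%997=406 [pair 2] -> [944, 245, 406]
  Sibling for proof at L0: 40
L2: h(944,245)=(944*31+245)%997=596 [pair 0] h(406,406)=(406*31+406)%997=31 [pair 1] -> [596, 31]
  Sibling for proof at L1: 944
L3: h(596,31)=(596*31+31)%997=561 [pair 0] -> [561]
  Sibling for proof at L2: 31
Root: 561
Proof path (sibling hashes from leaf to root): [40, 944, 31]

Answer: 40 944 31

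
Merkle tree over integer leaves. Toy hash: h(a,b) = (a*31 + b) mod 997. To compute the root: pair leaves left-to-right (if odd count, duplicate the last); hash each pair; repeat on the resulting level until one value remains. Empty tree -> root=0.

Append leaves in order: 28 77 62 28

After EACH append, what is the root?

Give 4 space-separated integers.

Answer: 28 945 372 338

Derivation:
After append 28 (leaves=[28]):
  L0: [28]
  root=28
After append 77 (leaves=[28, 77]):
  L0: [28, 77]
  L1: h(28,77)=(28*31+77)%997=945 -> [945]
  root=945
After append 62 (leaves=[28, 77, 62]):
  L0: [28, 77, 62]
  L1: h(28,77)=(28*31+77)%997=945 h(62,62)=(62*31+62)%997=987 -> [945, 987]
  L2: h(945,987)=(945*31+987)%997=372 -> [372]
  root=372
After append 28 (leaves=[28, 77, 62, 28]):
  L0: [28, 77, 62, 28]
  L1: h(28,77)=(28*31+77)%997=945 h(62,28)=(62*31+28)%997=953 -> [945, 953]
  L2: h(945,953)=(945*31+953)%997=338 -> [338]
  root=338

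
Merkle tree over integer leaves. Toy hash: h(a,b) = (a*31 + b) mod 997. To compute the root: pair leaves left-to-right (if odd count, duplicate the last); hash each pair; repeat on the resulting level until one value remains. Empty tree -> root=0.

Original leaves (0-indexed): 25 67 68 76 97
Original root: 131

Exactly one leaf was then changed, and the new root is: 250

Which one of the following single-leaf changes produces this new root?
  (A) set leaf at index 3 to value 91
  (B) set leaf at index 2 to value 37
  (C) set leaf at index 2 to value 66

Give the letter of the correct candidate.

Original leaves: [25, 67, 68, 76, 97]
Target new root: 250
Try each candidate change and compute the resulting root:
Candidate A: set leaf[3] = 91 -> leaves = [25, 67, 68, 91, 97]
  L0: [25, 67, 68, 91, 97]
  L1: h(25,67)=(25*31+67)%997=842 h(68,91)=(68*31+91)%997=205 h(97,97)=(97*31+97)%997=113 -> [842, 205, 113]
  L2: h(842,205)=(842*31+205)%997=385 h(113,113)=(113*31+113)%997=625 -> [385, 625]
  L3: h(385,625)=(385*31+625)%997=596 -> [596]
  root = 596 != target 250
Candidate B: set leaf[2] = 37 -> leaves = [25, 67, 37, 76, 97]
  L0: [25, 67, 37, 76, 97]
  L1: h(25,67)=(25*31+67)%997=842 h(37,76)=(37*31+76)%997=226 h(97,97)=(97*31+97)%997=113 -> [842, 226, 113]
  L2: h(842,226)=(842*31+226)%997=406 h(113,113)=(113*31+113)%997=625 -> [406, 625]
  L3: h(406,625)=(406*31+625)%997=250 -> [250]
  root = 250 == target 250  ** MATCH **
Candidate C: set leaf[2] = 66 -> leaves = [25, 67, 66, 76, 97]
  L0: [25, 67, 66, 76, 97]
  L1: h(25,67)=(25*31+67)%997=842 h(66,76)=(66*31+76)%997=128 h(97,97)=(97*31+97)%997=113 -> [842, 128, 113]
  L2: h(842,128)=(842*31+128)%997=308 h(113,113)=(113*31+113)%997=625 -> [308, 625]
  L3: h(308,625)=(308*31+625)%997=203 -> [203]
  root = 203 != target 250
Candidate B produces the target root.

Answer: B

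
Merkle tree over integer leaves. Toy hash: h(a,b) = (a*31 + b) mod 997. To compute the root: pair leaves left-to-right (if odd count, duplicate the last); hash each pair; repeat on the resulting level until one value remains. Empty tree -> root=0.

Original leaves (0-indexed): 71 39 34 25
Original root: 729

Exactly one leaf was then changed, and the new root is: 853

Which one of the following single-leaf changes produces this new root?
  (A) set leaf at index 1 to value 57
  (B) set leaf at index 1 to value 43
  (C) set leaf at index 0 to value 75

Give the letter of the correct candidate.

Original leaves: [71, 39, 34, 25]
Target new root: 853
Try each candidate change and compute the resulting root:
Candidate A: set leaf[1] = 57 -> leaves = [71, 57, 34, 25]
  L0: [71, 57, 34, 25]
  L1: h(71,57)=(71*31+57)%997=264 h(34,25)=(34*31+25)%997=82 -> [264, 82]
  L2: h(264,82)=(264*31+82)%997=290 -> [290]
  root = 290 != target 853
Candidate B: set leaf[1] = 43 -> leaves = [71, 43, 34, 25]
  L0: [71, 43, 34, 25]
  L1: h(71,43)=(71*31+43)%997=250 h(34,25)=(34*31+25)%997=82 -> [250, 82]
  L2: h(250,82)=(250*31+82)%997=853 -> [853]
  root = 853 == target 853  ** MATCH **
Candidate C: set leaf[0] = 75 -> leaves = [75, 39, 34, 25]
  L0: [75, 39, 34, 25]
  L1: h(75,39)=(75*31+39)%997=370 h(34,25)=(34*31+25)%997=82 -> [370, 82]
  L2: h(370,82)=(370*31+82)%997=585 -> [585]
  root = 585 != target 853
Candidate B produces the target root.

Answer: B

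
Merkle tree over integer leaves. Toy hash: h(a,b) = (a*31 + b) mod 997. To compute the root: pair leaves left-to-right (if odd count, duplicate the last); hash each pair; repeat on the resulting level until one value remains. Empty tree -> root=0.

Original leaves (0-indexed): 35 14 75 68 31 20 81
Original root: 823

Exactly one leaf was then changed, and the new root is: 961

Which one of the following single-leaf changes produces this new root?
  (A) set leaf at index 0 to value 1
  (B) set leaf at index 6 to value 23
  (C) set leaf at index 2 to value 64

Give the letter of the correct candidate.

Original leaves: [35, 14, 75, 68, 31, 20, 81]
Target new root: 961
Try each candidate change and compute the resulting root:
Candidate A: set leaf[0] = 1 -> leaves = [1, 14, 75, 68, 31, 20, 81]
  L0: [1, 14, 75, 68, 31, 20, 81]
  L1: h(1,14)=(1*31+14)%997=45 h(75,68)=(75*31+68)%997=399 h(31,20)=(31*31+20)%997=981 h(81,81)=(81*31+81)%997=598 -> [45, 399, 981, 598]
  L2: h(45,399)=(45*31+399)%997=797 h(981,598)=(981*31+598)%997=102 -> [797, 102]
  L3: h(797,102)=(797*31+102)%997=881 -> [881]
  root = 881 != target 961
Candidate B: set leaf[6] = 23 -> leaves = [35, 14, 75, 68, 31, 20, 23]
  L0: [35, 14, 75, 68, 31, 20, 23]
  L1: h(35,14)=(35*31+14)%997=102 h(75,68)=(75*31+68)%997=399 h(31,20)=(31*31+20)%997=981 h(23,23)=(23*31+23)%997=736 -> [102, 399, 981, 736]
  L2: h(102,399)=(102*31+399)%997=570 h(981,736)=(981*31+736)%997=240 -> [570, 240]
  L3: h(570,240)=(570*31+240)%997=961 -> [961]
  root = 961 == target 961  ** MATCH **
Candidate C: set leaf[2] = 64 -> leaves = [35, 14, 64, 68, 31, 20, 81]
  L0: [35, 14, 64, 68, 31, 20, 81]
  L1: h(35,14)=(35*31+14)%997=102 h(64,68)=(64*31+68)%997=58 h(31,20)=(31*31+20)%997=981 h(81,81)=(81*31+81)%997=598 -> [102, 58, 981, 598]
  L2: h(102,58)=(102*31+58)%997=229 h(981,598)=(981*31+598)%997=102 -> [229, 102]
  L3: h(229,102)=(229*31+102)%997=222 -> [222]
  root = 222 != target 961
Candidate B produces the target root.

Answer: B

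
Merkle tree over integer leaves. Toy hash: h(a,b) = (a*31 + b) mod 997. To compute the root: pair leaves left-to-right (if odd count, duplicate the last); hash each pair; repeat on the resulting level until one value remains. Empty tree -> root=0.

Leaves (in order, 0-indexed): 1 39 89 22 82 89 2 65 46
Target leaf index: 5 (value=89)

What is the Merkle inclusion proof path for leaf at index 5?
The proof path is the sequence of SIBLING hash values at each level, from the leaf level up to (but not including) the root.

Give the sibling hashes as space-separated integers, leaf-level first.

L0 (leaves): [1, 39, 89, 22, 82, 89, 2, 65, 46], target index=5
L1: h(1,39)=(1*31+39)%997=70 [pair 0] h(89,22)=(89*31+22)%997=787 [pair 1] h(82,89)=(82*31+89)%997=637 [pair 2] h(2,65)=(2*31+65)%997=127 [pair 3] h(46,46)=(46*31+46)%997=475 [pair 4] -> [70, 787, 637, 127, 475]
  Sibling for proof at L0: 82
L2: h(70,787)=(70*31+787)%997=963 [pair 0] h(637,127)=(637*31+127)%997=931 [pair 1] h(475,475)=(475*31+475)%997=245 [pair 2] -> [963, 931, 245]
  Sibling for proof at L1: 127
L3: h(963,931)=(963*31+931)%997=874 [pair 0] h(245,245)=(245*31+245)%997=861 [pair 1] -> [874, 861]
  Sibling for proof at L2: 963
L4: h(874,861)=(874*31+861)%997=39 [pair 0] -> [39]
  Sibling for proof at L3: 861
Root: 39
Proof path (sibling hashes from leaf to root): [82, 127, 963, 861]

Answer: 82 127 963 861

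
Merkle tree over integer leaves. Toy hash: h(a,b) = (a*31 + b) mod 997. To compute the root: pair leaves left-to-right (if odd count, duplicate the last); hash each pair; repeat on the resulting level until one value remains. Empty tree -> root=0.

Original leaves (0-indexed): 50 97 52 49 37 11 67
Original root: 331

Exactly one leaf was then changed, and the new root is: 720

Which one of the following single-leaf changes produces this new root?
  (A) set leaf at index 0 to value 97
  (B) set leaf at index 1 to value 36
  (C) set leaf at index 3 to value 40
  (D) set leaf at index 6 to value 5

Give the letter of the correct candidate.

Original leaves: [50, 97, 52, 49, 37, 11, 67]
Target new root: 720
Try each candidate change and compute the resulting root:
Candidate A: set leaf[0] = 97 -> leaves = [97, 97, 52, 49, 37, 11, 67]
  L0: [97, 97, 52, 49, 37, 11, 67]
  L1: h(97,97)=(97*31+97)%997=113 h(52,49)=(52*31+49)%997=664 h(37,11)=(37*31+11)%997=161 h(67,67)=(67*31+67)%997=150 -> [113, 664, 161, 150]
  L2: h(113,664)=(113*31+664)%997=179 h(161,150)=(161*31+150)%997=156 -> [179, 156]
  L3: h(179,156)=(179*31+156)%997=720 -> [720]
  root = 720 == target 720  ** MATCH **
Candidate B: set leaf[1] = 36 -> leaves = [50, 36, 52, 49, 37, 11, 67]
  L0: [50, 36, 52, 49, 37, 11, 67]
  L1: h(50,36)=(50*31+36)%997=589 h(52,49)=(52*31+49)%997=664 h(37,11)=(37*31+11)%997=161 h(67,67)=(67*31+67)%997=150 -> [589, 664, 161, 150]
  L2: h(589,664)=(589*31+664)%997=977 h(161,150)=(161*31+150)%997=156 -> [977, 156]
  L3: h(977,156)=(977*31+156)%997=533 -> [533]
  root = 533 != target 720
Candidate C: set leaf[3] = 40 -> leaves = [50, 97, 52, 40, 37, 11, 67]
  L0: [50, 97, 52, 40, 37, 11, 67]
  L1: h(50,97)=(50*31+97)%997=650 h(52,40)=(52*31+40)%997=655 h(37,11)=(37*31+11)%997=161 h(67,67)=(67*31+67)%997=150 -> [650, 655, 161, 150]
  L2: h(650,655)=(650*31+655)%997=865 h(161,150)=(161*31+150)%997=156 -> [865, 156]
  L3: h(865,156)=(865*31+156)%997=52 -> [52]
  root = 52 != target 720
Candidate D: set leaf[6] = 5 -> leaves = [50, 97, 52, 49, 37, 11, 5]
  L0: [50, 97, 52, 49, 37, 11, 5]
  L1: h(50,97)=(50*31+97)%997=650 h(52,49)=(52*31+49)%997=664 h(37,11)=(37*31+11)%997=161 h(5,5)=(5*31+5)%997=160 -> [650, 664, 161, 160]
  L2: h(650,664)=(650*31+664)%997=874 h(161,160)=(161*31+160)%997=166 -> [874, 166]
  L3: h(874,166)=(874*31+166)%997=341 -> [341]
  root = 341 != target 720
Candidate A produces the target root.

Answer: A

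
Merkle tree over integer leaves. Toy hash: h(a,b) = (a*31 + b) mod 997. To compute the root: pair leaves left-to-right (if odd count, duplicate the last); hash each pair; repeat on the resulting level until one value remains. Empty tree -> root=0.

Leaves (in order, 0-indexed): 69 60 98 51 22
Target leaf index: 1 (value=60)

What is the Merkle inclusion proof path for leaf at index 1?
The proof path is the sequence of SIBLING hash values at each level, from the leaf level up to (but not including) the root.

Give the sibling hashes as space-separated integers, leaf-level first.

L0 (leaves): [69, 60, 98, 51, 22], target index=1
L1: h(69,60)=(69*31+60)%997=205 [pair 0] h(98,51)=(98*31+51)%997=98 [pair 1] h(22,22)=(22*31+22)%997=704 [pair 2] -> [205, 98, 704]
  Sibling for proof at L0: 69
L2: h(205,98)=(205*31+98)%997=471 [pair 0] h(704,704)=(704*31+704)%997=594 [pair 1] -> [471, 594]
  Sibling for proof at L1: 98
L3: h(471,594)=(471*31+594)%997=240 [pair 0] -> [240]
  Sibling for proof at L2: 594
Root: 240
Proof path (sibling hashes from leaf to root): [69, 98, 594]

Answer: 69 98 594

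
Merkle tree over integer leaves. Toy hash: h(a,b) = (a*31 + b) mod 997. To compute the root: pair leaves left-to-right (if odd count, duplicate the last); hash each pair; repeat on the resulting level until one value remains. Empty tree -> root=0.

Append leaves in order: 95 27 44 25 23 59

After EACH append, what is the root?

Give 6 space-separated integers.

After append 95 (leaves=[95]):
  L0: [95]
  root=95
After append 27 (leaves=[95, 27]):
  L0: [95, 27]
  L1: h(95,27)=(95*31+27)%997=978 -> [978]
  root=978
After append 44 (leaves=[95, 27, 44]):
  L0: [95, 27, 44]
  L1: h(95,27)=(95*31+27)%997=978 h(44,44)=(44*31+44)%997=411 -> [978, 411]
  L2: h(978,411)=(978*31+411)%997=819 -> [819]
  root=819
After append 25 (leaves=[95, 27, 44, 25]):
  L0: [95, 27, 44, 25]
  L1: h(95,27)=(95*31+27)%997=978 h(44,25)=(44*31+25)%997=392 -> [978, 392]
  L2: h(978,392)=(978*31+392)%997=800 -> [800]
  root=800
After append 23 (leaves=[95, 27, 44, 25, 23]):
  L0: [95, 27, 44, 25, 23]
  L1: h(95,27)=(95*31+27)%997=978 h(44,25)=(44*31+25)%997=392 h(23,23)=(23*31+23)%997=736 -> [978, 392, 736]
  L2: h(978,392)=(978*31+392)%997=800 h(736,736)=(736*31+736)%997=621 -> [800, 621]
  L3: h(800,621)=(800*31+621)%997=496 -> [496]
  root=496
After append 59 (leaves=[95, 27, 44, 25, 23, 59]):
  L0: [95, 27, 44, 25, 23, 59]
  L1: h(95,27)=(95*31+27)%997=978 h(44,25)=(44*31+25)%997=392 h(23,59)=(23*31+59)%997=772 -> [978, 392, 772]
  L2: h(978,392)=(978*31+392)%997=800 h(772,772)=(772*31+772)%997=776 -> [800, 776]
  L3: h(800,776)=(800*31+776)%997=651 -> [651]
  root=651

Answer: 95 978 819 800 496 651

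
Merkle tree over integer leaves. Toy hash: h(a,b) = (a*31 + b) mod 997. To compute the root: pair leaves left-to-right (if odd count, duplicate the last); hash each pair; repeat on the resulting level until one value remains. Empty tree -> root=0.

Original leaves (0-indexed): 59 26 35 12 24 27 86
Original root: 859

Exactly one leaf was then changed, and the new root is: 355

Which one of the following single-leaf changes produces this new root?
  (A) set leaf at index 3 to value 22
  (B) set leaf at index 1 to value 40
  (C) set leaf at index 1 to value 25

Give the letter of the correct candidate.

Answer: B

Derivation:
Original leaves: [59, 26, 35, 12, 24, 27, 86]
Target new root: 355
Try each candidate change and compute the resulting root:
Candidate A: set leaf[3] = 22 -> leaves = [59, 26, 35, 22, 24, 27, 86]
  L0: [59, 26, 35, 22, 24, 27, 86]
  L1: h(59,26)=(59*31+26)%997=858 h(35,22)=(35*31+22)%997=110 h(24,27)=(24*31+27)%997=771 h(86,86)=(86*31+86)%997=758 -> [858, 110, 771, 758]
  L2: h(858,110)=(858*31+110)%997=786 h(771,758)=(771*31+758)%997=731 -> [786, 731]
  L3: h(786,731)=(786*31+731)%997=172 -> [172]
  root = 172 != target 355
Candidate B: set leaf[1] = 40 -> leaves = [59, 40, 35, 12, 24, 27, 86]
  L0: [59, 40, 35, 12, 24, 27, 86]
  L1: h(59,40)=(59*31+40)%997=872 h(35,12)=(35*31+12)%997=100 h(24,27)=(24*31+27)%997=771 h(86,86)=(86*31+86)%997=758 -> [872, 100, 771, 758]
  L2: h(872,100)=(872*31+100)%997=213 h(771,758)=(771*31+758)%997=731 -> [213, 731]
  L3: h(213,731)=(213*31+731)%997=355 -> [355]
  root = 355 == target 355  ** MATCH **
Candidate C: set leaf[1] = 25 -> leaves = [59, 25, 35, 12, 24, 27, 86]
  L0: [59, 25, 35, 12, 24, 27, 86]
  L1: h(59,25)=(59*31+25)%997=857 h(35,12)=(35*31+12)%997=100 h(24,27)=(24*31+27)%997=771 h(86,86)=(86*31+86)%997=758 -> [857, 100, 771, 758]
  L2: h(857,100)=(857*31+100)%997=745 h(771,758)=(771*31+758)%997=731 -> [745, 731]
  L3: h(745,731)=(745*31+731)%997=895 -> [895]
  root = 895 != target 355
Candidate B produces the target root.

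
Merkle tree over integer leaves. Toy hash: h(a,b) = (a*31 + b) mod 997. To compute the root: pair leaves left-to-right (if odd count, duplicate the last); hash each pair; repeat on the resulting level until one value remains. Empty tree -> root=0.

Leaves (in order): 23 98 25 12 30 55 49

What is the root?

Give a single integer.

L0: [23, 98, 25, 12, 30, 55, 49]
L1: h(23,98)=(23*31+98)%997=811 h(25,12)=(25*31+12)%997=787 h(30,55)=(30*31+55)%997=985 h(49,49)=(49*31+49)%997=571 -> [811, 787, 985, 571]
L2: h(811,787)=(811*31+787)%997=6 h(985,571)=(985*31+571)%997=199 -> [6, 199]
L3: h(6,199)=(6*31+199)%997=385 -> [385]

Answer: 385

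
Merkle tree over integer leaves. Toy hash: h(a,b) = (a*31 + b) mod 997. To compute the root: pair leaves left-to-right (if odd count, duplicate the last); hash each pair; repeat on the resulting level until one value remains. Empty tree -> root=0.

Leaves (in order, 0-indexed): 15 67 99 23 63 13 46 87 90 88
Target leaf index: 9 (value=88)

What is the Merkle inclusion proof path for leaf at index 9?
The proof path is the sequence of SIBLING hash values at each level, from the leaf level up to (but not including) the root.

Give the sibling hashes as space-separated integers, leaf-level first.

Answer: 90 884 372 576

Derivation:
L0 (leaves): [15, 67, 99, 23, 63, 13, 46, 87, 90, 88], target index=9
L1: h(15,67)=(15*31+67)%997=532 [pair 0] h(99,23)=(99*31+23)%997=101 [pair 1] h(63,13)=(63*31+13)%997=969 [pair 2] h(46,87)=(46*31+87)%997=516 [pair 3] h(90,88)=(90*31+88)%997=884 [pair 4] -> [532, 101, 969, 516, 884]
  Sibling for proof at L0: 90
L2: h(532,101)=(532*31+101)%997=641 [pair 0] h(969,516)=(969*31+516)%997=645 [pair 1] h(884,884)=(884*31+884)%997=372 [pair 2] -> [641, 645, 372]
  Sibling for proof at L1: 884
L3: h(641,645)=(641*31+645)%997=576 [pair 0] h(372,372)=(372*31+372)%997=937 [pair 1] -> [576, 937]
  Sibling for proof at L2: 372
L4: h(576,937)=(576*31+937)%997=847 [pair 0] -> [847]
  Sibling for proof at L3: 576
Root: 847
Proof path (sibling hashes from leaf to root): [90, 884, 372, 576]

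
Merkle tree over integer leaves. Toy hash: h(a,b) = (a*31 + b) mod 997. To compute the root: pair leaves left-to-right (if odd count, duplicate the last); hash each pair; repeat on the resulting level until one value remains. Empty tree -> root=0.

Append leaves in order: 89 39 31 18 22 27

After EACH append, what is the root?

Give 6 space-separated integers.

After append 89 (leaves=[89]):
  L0: [89]
  root=89
After append 39 (leaves=[89, 39]):
  L0: [89, 39]
  L1: h(89,39)=(89*31+39)%997=804 -> [804]
  root=804
After append 31 (leaves=[89, 39, 31]):
  L0: [89, 39, 31]
  L1: h(89,39)=(89*31+39)%997=804 h(31,31)=(31*31+31)%997=992 -> [804, 992]
  L2: h(804,992)=(804*31+992)%997=991 -> [991]
  root=991
After append 18 (leaves=[89, 39, 31, 18]):
  L0: [89, 39, 31, 18]
  L1: h(89,39)=(89*31+39)%997=804 h(31,18)=(31*31+18)%997=979 -> [804, 979]
  L2: h(804,979)=(804*31+979)%997=978 -> [978]
  root=978
After append 22 (leaves=[89, 39, 31, 18, 22]):
  L0: [89, 39, 31, 18, 22]
  L1: h(89,39)=(89*31+39)%997=804 h(31,18)=(31*31+18)%997=979 h(22,22)=(22*31+22)%997=704 -> [804, 979, 704]
  L2: h(804,979)=(804*31+979)%997=978 h(704,704)=(704*31+704)%997=594 -> [978, 594]
  L3: h(978,594)=(978*31+594)%997=5 -> [5]
  root=5
After append 27 (leaves=[89, 39, 31, 18, 22, 27]):
  L0: [89, 39, 31, 18, 22, 27]
  L1: h(89,39)=(89*31+39)%997=804 h(31,18)=(31*31+18)%997=979 h(22,27)=(22*31+27)%997=709 -> [804, 979, 709]
  L2: h(804,979)=(804*31+979)%997=978 h(709,709)=(709*31+709)%997=754 -> [978, 754]
  L3: h(978,754)=(978*31+754)%997=165 -> [165]
  root=165

Answer: 89 804 991 978 5 165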